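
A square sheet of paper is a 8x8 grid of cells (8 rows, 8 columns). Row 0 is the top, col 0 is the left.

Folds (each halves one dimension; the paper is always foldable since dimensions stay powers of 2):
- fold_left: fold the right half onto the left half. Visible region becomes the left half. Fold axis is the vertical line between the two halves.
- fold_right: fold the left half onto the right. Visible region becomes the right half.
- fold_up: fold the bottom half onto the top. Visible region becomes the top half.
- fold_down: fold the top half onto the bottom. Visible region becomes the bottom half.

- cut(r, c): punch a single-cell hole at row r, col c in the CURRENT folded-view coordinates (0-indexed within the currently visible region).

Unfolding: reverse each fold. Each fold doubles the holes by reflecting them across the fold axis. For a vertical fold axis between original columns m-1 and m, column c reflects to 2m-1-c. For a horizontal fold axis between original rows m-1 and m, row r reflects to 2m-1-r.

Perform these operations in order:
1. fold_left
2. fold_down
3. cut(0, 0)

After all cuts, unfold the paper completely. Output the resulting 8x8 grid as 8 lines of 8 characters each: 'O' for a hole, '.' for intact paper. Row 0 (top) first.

Op 1 fold_left: fold axis v@4; visible region now rows[0,8) x cols[0,4) = 8x4
Op 2 fold_down: fold axis h@4; visible region now rows[4,8) x cols[0,4) = 4x4
Op 3 cut(0, 0): punch at orig (4,0); cuts so far [(4, 0)]; region rows[4,8) x cols[0,4) = 4x4
Unfold 1 (reflect across h@4): 2 holes -> [(3, 0), (4, 0)]
Unfold 2 (reflect across v@4): 4 holes -> [(3, 0), (3, 7), (4, 0), (4, 7)]

Answer: ........
........
........
O......O
O......O
........
........
........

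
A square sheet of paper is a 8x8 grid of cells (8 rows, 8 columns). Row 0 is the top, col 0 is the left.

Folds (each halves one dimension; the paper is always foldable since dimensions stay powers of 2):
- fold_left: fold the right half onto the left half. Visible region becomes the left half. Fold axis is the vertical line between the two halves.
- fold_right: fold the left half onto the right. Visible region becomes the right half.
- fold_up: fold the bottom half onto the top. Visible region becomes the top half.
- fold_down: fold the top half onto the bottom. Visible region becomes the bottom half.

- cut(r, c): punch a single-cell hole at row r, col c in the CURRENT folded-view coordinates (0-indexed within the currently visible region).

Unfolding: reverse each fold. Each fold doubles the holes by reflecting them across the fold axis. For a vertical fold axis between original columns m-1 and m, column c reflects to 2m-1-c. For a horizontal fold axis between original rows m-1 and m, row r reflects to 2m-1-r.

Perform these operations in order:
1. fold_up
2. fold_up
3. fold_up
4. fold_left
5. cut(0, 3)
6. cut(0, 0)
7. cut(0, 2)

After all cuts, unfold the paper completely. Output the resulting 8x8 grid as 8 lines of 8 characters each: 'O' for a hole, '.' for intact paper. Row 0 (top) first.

Op 1 fold_up: fold axis h@4; visible region now rows[0,4) x cols[0,8) = 4x8
Op 2 fold_up: fold axis h@2; visible region now rows[0,2) x cols[0,8) = 2x8
Op 3 fold_up: fold axis h@1; visible region now rows[0,1) x cols[0,8) = 1x8
Op 4 fold_left: fold axis v@4; visible region now rows[0,1) x cols[0,4) = 1x4
Op 5 cut(0, 3): punch at orig (0,3); cuts so far [(0, 3)]; region rows[0,1) x cols[0,4) = 1x4
Op 6 cut(0, 0): punch at orig (0,0); cuts so far [(0, 0), (0, 3)]; region rows[0,1) x cols[0,4) = 1x4
Op 7 cut(0, 2): punch at orig (0,2); cuts so far [(0, 0), (0, 2), (0, 3)]; region rows[0,1) x cols[0,4) = 1x4
Unfold 1 (reflect across v@4): 6 holes -> [(0, 0), (0, 2), (0, 3), (0, 4), (0, 5), (0, 7)]
Unfold 2 (reflect across h@1): 12 holes -> [(0, 0), (0, 2), (0, 3), (0, 4), (0, 5), (0, 7), (1, 0), (1, 2), (1, 3), (1, 4), (1, 5), (1, 7)]
Unfold 3 (reflect across h@2): 24 holes -> [(0, 0), (0, 2), (0, 3), (0, 4), (0, 5), (0, 7), (1, 0), (1, 2), (1, 3), (1, 4), (1, 5), (1, 7), (2, 0), (2, 2), (2, 3), (2, 4), (2, 5), (2, 7), (3, 0), (3, 2), (3, 3), (3, 4), (3, 5), (3, 7)]
Unfold 4 (reflect across h@4): 48 holes -> [(0, 0), (0, 2), (0, 3), (0, 4), (0, 5), (0, 7), (1, 0), (1, 2), (1, 3), (1, 4), (1, 5), (1, 7), (2, 0), (2, 2), (2, 3), (2, 4), (2, 5), (2, 7), (3, 0), (3, 2), (3, 3), (3, 4), (3, 5), (3, 7), (4, 0), (4, 2), (4, 3), (4, 4), (4, 5), (4, 7), (5, 0), (5, 2), (5, 3), (5, 4), (5, 5), (5, 7), (6, 0), (6, 2), (6, 3), (6, 4), (6, 5), (6, 7), (7, 0), (7, 2), (7, 3), (7, 4), (7, 5), (7, 7)]

Answer: O.OOOO.O
O.OOOO.O
O.OOOO.O
O.OOOO.O
O.OOOO.O
O.OOOO.O
O.OOOO.O
O.OOOO.O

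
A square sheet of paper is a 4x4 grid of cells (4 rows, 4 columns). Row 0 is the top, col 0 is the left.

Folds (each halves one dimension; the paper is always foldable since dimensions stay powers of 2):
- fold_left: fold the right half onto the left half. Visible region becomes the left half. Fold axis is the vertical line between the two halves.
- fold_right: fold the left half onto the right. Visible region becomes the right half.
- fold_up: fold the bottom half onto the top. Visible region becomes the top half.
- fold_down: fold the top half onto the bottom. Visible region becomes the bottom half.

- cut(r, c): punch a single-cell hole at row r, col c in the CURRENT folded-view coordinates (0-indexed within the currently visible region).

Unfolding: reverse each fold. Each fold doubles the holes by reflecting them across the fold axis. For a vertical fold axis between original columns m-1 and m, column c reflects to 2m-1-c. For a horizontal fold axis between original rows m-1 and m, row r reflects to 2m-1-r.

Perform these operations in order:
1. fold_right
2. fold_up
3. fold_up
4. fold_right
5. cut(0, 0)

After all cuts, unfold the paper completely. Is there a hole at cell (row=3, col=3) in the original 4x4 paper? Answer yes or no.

Answer: yes

Derivation:
Op 1 fold_right: fold axis v@2; visible region now rows[0,4) x cols[2,4) = 4x2
Op 2 fold_up: fold axis h@2; visible region now rows[0,2) x cols[2,4) = 2x2
Op 3 fold_up: fold axis h@1; visible region now rows[0,1) x cols[2,4) = 1x2
Op 4 fold_right: fold axis v@3; visible region now rows[0,1) x cols[3,4) = 1x1
Op 5 cut(0, 0): punch at orig (0,3); cuts so far [(0, 3)]; region rows[0,1) x cols[3,4) = 1x1
Unfold 1 (reflect across v@3): 2 holes -> [(0, 2), (0, 3)]
Unfold 2 (reflect across h@1): 4 holes -> [(0, 2), (0, 3), (1, 2), (1, 3)]
Unfold 3 (reflect across h@2): 8 holes -> [(0, 2), (0, 3), (1, 2), (1, 3), (2, 2), (2, 3), (3, 2), (3, 3)]
Unfold 4 (reflect across v@2): 16 holes -> [(0, 0), (0, 1), (0, 2), (0, 3), (1, 0), (1, 1), (1, 2), (1, 3), (2, 0), (2, 1), (2, 2), (2, 3), (3, 0), (3, 1), (3, 2), (3, 3)]
Holes: [(0, 0), (0, 1), (0, 2), (0, 3), (1, 0), (1, 1), (1, 2), (1, 3), (2, 0), (2, 1), (2, 2), (2, 3), (3, 0), (3, 1), (3, 2), (3, 3)]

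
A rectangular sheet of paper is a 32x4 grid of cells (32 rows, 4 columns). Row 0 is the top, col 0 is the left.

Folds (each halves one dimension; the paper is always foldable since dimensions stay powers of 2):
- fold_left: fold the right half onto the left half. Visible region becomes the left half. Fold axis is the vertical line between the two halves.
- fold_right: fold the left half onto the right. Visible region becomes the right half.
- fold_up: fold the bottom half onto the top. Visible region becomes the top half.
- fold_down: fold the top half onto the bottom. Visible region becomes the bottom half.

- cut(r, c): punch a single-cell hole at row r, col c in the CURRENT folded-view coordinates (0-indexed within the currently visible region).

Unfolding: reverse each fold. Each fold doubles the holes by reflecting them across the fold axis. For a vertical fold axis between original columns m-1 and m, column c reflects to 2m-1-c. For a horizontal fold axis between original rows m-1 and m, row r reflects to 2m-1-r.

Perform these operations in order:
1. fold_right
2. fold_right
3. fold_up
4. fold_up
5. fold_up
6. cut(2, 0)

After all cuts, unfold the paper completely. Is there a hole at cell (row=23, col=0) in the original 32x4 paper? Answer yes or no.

Op 1 fold_right: fold axis v@2; visible region now rows[0,32) x cols[2,4) = 32x2
Op 2 fold_right: fold axis v@3; visible region now rows[0,32) x cols[3,4) = 32x1
Op 3 fold_up: fold axis h@16; visible region now rows[0,16) x cols[3,4) = 16x1
Op 4 fold_up: fold axis h@8; visible region now rows[0,8) x cols[3,4) = 8x1
Op 5 fold_up: fold axis h@4; visible region now rows[0,4) x cols[3,4) = 4x1
Op 6 cut(2, 0): punch at orig (2,3); cuts so far [(2, 3)]; region rows[0,4) x cols[3,4) = 4x1
Unfold 1 (reflect across h@4): 2 holes -> [(2, 3), (5, 3)]
Unfold 2 (reflect across h@8): 4 holes -> [(2, 3), (5, 3), (10, 3), (13, 3)]
Unfold 3 (reflect across h@16): 8 holes -> [(2, 3), (5, 3), (10, 3), (13, 3), (18, 3), (21, 3), (26, 3), (29, 3)]
Unfold 4 (reflect across v@3): 16 holes -> [(2, 2), (2, 3), (5, 2), (5, 3), (10, 2), (10, 3), (13, 2), (13, 3), (18, 2), (18, 3), (21, 2), (21, 3), (26, 2), (26, 3), (29, 2), (29, 3)]
Unfold 5 (reflect across v@2): 32 holes -> [(2, 0), (2, 1), (2, 2), (2, 3), (5, 0), (5, 1), (5, 2), (5, 3), (10, 0), (10, 1), (10, 2), (10, 3), (13, 0), (13, 1), (13, 2), (13, 3), (18, 0), (18, 1), (18, 2), (18, 3), (21, 0), (21, 1), (21, 2), (21, 3), (26, 0), (26, 1), (26, 2), (26, 3), (29, 0), (29, 1), (29, 2), (29, 3)]
Holes: [(2, 0), (2, 1), (2, 2), (2, 3), (5, 0), (5, 1), (5, 2), (5, 3), (10, 0), (10, 1), (10, 2), (10, 3), (13, 0), (13, 1), (13, 2), (13, 3), (18, 0), (18, 1), (18, 2), (18, 3), (21, 0), (21, 1), (21, 2), (21, 3), (26, 0), (26, 1), (26, 2), (26, 3), (29, 0), (29, 1), (29, 2), (29, 3)]

Answer: no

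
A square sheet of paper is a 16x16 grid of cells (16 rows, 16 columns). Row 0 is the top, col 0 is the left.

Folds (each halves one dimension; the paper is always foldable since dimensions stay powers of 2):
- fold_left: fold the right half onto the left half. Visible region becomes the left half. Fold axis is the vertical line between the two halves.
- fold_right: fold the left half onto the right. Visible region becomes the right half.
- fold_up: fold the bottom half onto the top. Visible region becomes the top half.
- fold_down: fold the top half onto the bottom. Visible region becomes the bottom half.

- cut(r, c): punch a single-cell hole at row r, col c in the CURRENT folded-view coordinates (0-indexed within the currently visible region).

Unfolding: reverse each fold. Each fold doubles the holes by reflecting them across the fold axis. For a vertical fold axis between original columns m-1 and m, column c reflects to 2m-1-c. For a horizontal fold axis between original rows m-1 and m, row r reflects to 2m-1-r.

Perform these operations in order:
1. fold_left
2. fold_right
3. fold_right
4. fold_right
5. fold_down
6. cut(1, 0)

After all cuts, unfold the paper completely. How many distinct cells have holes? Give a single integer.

Answer: 32

Derivation:
Op 1 fold_left: fold axis v@8; visible region now rows[0,16) x cols[0,8) = 16x8
Op 2 fold_right: fold axis v@4; visible region now rows[0,16) x cols[4,8) = 16x4
Op 3 fold_right: fold axis v@6; visible region now rows[0,16) x cols[6,8) = 16x2
Op 4 fold_right: fold axis v@7; visible region now rows[0,16) x cols[7,8) = 16x1
Op 5 fold_down: fold axis h@8; visible region now rows[8,16) x cols[7,8) = 8x1
Op 6 cut(1, 0): punch at orig (9,7); cuts so far [(9, 7)]; region rows[8,16) x cols[7,8) = 8x1
Unfold 1 (reflect across h@8): 2 holes -> [(6, 7), (9, 7)]
Unfold 2 (reflect across v@7): 4 holes -> [(6, 6), (6, 7), (9, 6), (9, 7)]
Unfold 3 (reflect across v@6): 8 holes -> [(6, 4), (6, 5), (6, 6), (6, 7), (9, 4), (9, 5), (9, 6), (9, 7)]
Unfold 4 (reflect across v@4): 16 holes -> [(6, 0), (6, 1), (6, 2), (6, 3), (6, 4), (6, 5), (6, 6), (6, 7), (9, 0), (9, 1), (9, 2), (9, 3), (9, 4), (9, 5), (9, 6), (9, 7)]
Unfold 5 (reflect across v@8): 32 holes -> [(6, 0), (6, 1), (6, 2), (6, 3), (6, 4), (6, 5), (6, 6), (6, 7), (6, 8), (6, 9), (6, 10), (6, 11), (6, 12), (6, 13), (6, 14), (6, 15), (9, 0), (9, 1), (9, 2), (9, 3), (9, 4), (9, 5), (9, 6), (9, 7), (9, 8), (9, 9), (9, 10), (9, 11), (9, 12), (9, 13), (9, 14), (9, 15)]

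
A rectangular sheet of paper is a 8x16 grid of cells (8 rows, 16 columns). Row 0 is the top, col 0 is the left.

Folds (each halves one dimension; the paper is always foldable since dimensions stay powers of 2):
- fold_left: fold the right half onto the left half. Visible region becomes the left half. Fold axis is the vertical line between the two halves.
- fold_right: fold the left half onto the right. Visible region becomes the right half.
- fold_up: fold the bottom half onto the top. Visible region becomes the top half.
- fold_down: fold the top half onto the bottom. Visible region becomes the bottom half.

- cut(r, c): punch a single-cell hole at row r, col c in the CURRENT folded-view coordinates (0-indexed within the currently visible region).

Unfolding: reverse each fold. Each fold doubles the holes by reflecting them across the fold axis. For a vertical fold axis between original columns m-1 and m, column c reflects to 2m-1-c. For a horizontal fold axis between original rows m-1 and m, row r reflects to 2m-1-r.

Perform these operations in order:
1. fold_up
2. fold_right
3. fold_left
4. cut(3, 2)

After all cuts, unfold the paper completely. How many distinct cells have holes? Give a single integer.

Op 1 fold_up: fold axis h@4; visible region now rows[0,4) x cols[0,16) = 4x16
Op 2 fold_right: fold axis v@8; visible region now rows[0,4) x cols[8,16) = 4x8
Op 3 fold_left: fold axis v@12; visible region now rows[0,4) x cols[8,12) = 4x4
Op 4 cut(3, 2): punch at orig (3,10); cuts so far [(3, 10)]; region rows[0,4) x cols[8,12) = 4x4
Unfold 1 (reflect across v@12): 2 holes -> [(3, 10), (3, 13)]
Unfold 2 (reflect across v@8): 4 holes -> [(3, 2), (3, 5), (3, 10), (3, 13)]
Unfold 3 (reflect across h@4): 8 holes -> [(3, 2), (3, 5), (3, 10), (3, 13), (4, 2), (4, 5), (4, 10), (4, 13)]

Answer: 8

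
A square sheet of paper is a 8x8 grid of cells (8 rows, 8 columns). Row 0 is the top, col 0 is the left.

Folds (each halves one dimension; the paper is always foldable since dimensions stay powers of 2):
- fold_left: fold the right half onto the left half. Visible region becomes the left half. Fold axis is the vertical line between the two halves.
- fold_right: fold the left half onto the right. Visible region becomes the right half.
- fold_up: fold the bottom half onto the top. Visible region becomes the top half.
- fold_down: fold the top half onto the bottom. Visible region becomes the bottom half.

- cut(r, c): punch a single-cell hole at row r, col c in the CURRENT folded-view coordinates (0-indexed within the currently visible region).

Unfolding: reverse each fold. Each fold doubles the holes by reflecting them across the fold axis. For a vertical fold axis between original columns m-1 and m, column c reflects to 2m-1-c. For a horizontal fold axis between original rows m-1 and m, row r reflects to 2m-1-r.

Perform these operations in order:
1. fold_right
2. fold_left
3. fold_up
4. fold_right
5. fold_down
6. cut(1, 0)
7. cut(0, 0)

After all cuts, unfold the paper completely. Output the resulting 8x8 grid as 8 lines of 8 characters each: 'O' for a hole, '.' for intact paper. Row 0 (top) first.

Op 1 fold_right: fold axis v@4; visible region now rows[0,8) x cols[4,8) = 8x4
Op 2 fold_left: fold axis v@6; visible region now rows[0,8) x cols[4,6) = 8x2
Op 3 fold_up: fold axis h@4; visible region now rows[0,4) x cols[4,6) = 4x2
Op 4 fold_right: fold axis v@5; visible region now rows[0,4) x cols[5,6) = 4x1
Op 5 fold_down: fold axis h@2; visible region now rows[2,4) x cols[5,6) = 2x1
Op 6 cut(1, 0): punch at orig (3,5); cuts so far [(3, 5)]; region rows[2,4) x cols[5,6) = 2x1
Op 7 cut(0, 0): punch at orig (2,5); cuts so far [(2, 5), (3, 5)]; region rows[2,4) x cols[5,6) = 2x1
Unfold 1 (reflect across h@2): 4 holes -> [(0, 5), (1, 5), (2, 5), (3, 5)]
Unfold 2 (reflect across v@5): 8 holes -> [(0, 4), (0, 5), (1, 4), (1, 5), (2, 4), (2, 5), (3, 4), (3, 5)]
Unfold 3 (reflect across h@4): 16 holes -> [(0, 4), (0, 5), (1, 4), (1, 5), (2, 4), (2, 5), (3, 4), (3, 5), (4, 4), (4, 5), (5, 4), (5, 5), (6, 4), (6, 5), (7, 4), (7, 5)]
Unfold 4 (reflect across v@6): 32 holes -> [(0, 4), (0, 5), (0, 6), (0, 7), (1, 4), (1, 5), (1, 6), (1, 7), (2, 4), (2, 5), (2, 6), (2, 7), (3, 4), (3, 5), (3, 6), (3, 7), (4, 4), (4, 5), (4, 6), (4, 7), (5, 4), (5, 5), (5, 6), (5, 7), (6, 4), (6, 5), (6, 6), (6, 7), (7, 4), (7, 5), (7, 6), (7, 7)]
Unfold 5 (reflect across v@4): 64 holes -> [(0, 0), (0, 1), (0, 2), (0, 3), (0, 4), (0, 5), (0, 6), (0, 7), (1, 0), (1, 1), (1, 2), (1, 3), (1, 4), (1, 5), (1, 6), (1, 7), (2, 0), (2, 1), (2, 2), (2, 3), (2, 4), (2, 5), (2, 6), (2, 7), (3, 0), (3, 1), (3, 2), (3, 3), (3, 4), (3, 5), (3, 6), (3, 7), (4, 0), (4, 1), (4, 2), (4, 3), (4, 4), (4, 5), (4, 6), (4, 7), (5, 0), (5, 1), (5, 2), (5, 3), (5, 4), (5, 5), (5, 6), (5, 7), (6, 0), (6, 1), (6, 2), (6, 3), (6, 4), (6, 5), (6, 6), (6, 7), (7, 0), (7, 1), (7, 2), (7, 3), (7, 4), (7, 5), (7, 6), (7, 7)]

Answer: OOOOOOOO
OOOOOOOO
OOOOOOOO
OOOOOOOO
OOOOOOOO
OOOOOOOO
OOOOOOOO
OOOOOOOO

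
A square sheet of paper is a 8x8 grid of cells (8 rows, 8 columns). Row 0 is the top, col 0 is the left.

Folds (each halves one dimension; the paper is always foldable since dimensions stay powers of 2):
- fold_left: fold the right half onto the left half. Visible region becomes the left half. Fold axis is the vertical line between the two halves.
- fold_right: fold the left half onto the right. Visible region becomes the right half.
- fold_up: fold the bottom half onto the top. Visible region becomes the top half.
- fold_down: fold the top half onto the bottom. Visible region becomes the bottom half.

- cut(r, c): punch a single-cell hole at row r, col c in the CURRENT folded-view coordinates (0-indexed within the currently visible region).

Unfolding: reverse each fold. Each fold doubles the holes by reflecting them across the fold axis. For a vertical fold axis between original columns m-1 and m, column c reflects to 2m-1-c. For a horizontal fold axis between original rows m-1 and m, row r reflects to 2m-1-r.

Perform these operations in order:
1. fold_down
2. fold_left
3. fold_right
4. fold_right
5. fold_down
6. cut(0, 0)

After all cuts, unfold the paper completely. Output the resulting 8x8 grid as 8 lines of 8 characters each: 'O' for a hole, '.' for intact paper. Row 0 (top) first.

Answer: ........
OOOOOOOO
OOOOOOOO
........
........
OOOOOOOO
OOOOOOOO
........

Derivation:
Op 1 fold_down: fold axis h@4; visible region now rows[4,8) x cols[0,8) = 4x8
Op 2 fold_left: fold axis v@4; visible region now rows[4,8) x cols[0,4) = 4x4
Op 3 fold_right: fold axis v@2; visible region now rows[4,8) x cols[2,4) = 4x2
Op 4 fold_right: fold axis v@3; visible region now rows[4,8) x cols[3,4) = 4x1
Op 5 fold_down: fold axis h@6; visible region now rows[6,8) x cols[3,4) = 2x1
Op 6 cut(0, 0): punch at orig (6,3); cuts so far [(6, 3)]; region rows[6,8) x cols[3,4) = 2x1
Unfold 1 (reflect across h@6): 2 holes -> [(5, 3), (6, 3)]
Unfold 2 (reflect across v@3): 4 holes -> [(5, 2), (5, 3), (6, 2), (6, 3)]
Unfold 3 (reflect across v@2): 8 holes -> [(5, 0), (5, 1), (5, 2), (5, 3), (6, 0), (6, 1), (6, 2), (6, 3)]
Unfold 4 (reflect across v@4): 16 holes -> [(5, 0), (5, 1), (5, 2), (5, 3), (5, 4), (5, 5), (5, 6), (5, 7), (6, 0), (6, 1), (6, 2), (6, 3), (6, 4), (6, 5), (6, 6), (6, 7)]
Unfold 5 (reflect across h@4): 32 holes -> [(1, 0), (1, 1), (1, 2), (1, 3), (1, 4), (1, 5), (1, 6), (1, 7), (2, 0), (2, 1), (2, 2), (2, 3), (2, 4), (2, 5), (2, 6), (2, 7), (5, 0), (5, 1), (5, 2), (5, 3), (5, 4), (5, 5), (5, 6), (5, 7), (6, 0), (6, 1), (6, 2), (6, 3), (6, 4), (6, 5), (6, 6), (6, 7)]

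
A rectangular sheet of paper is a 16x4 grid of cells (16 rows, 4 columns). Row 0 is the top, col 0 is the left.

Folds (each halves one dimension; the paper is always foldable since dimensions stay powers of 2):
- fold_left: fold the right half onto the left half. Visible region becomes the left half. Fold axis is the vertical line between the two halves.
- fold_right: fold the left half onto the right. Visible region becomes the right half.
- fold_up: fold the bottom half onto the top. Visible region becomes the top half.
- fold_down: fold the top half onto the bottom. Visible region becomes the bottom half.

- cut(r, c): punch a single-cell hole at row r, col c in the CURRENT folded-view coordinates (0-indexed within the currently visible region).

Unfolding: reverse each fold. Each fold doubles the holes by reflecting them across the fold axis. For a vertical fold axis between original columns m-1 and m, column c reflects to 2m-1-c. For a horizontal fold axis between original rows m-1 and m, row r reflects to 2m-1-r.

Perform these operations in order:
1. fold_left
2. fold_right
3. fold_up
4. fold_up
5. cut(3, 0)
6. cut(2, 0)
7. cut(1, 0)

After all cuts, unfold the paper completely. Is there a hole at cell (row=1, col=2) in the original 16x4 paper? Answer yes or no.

Op 1 fold_left: fold axis v@2; visible region now rows[0,16) x cols[0,2) = 16x2
Op 2 fold_right: fold axis v@1; visible region now rows[0,16) x cols[1,2) = 16x1
Op 3 fold_up: fold axis h@8; visible region now rows[0,8) x cols[1,2) = 8x1
Op 4 fold_up: fold axis h@4; visible region now rows[0,4) x cols[1,2) = 4x1
Op 5 cut(3, 0): punch at orig (3,1); cuts so far [(3, 1)]; region rows[0,4) x cols[1,2) = 4x1
Op 6 cut(2, 0): punch at orig (2,1); cuts so far [(2, 1), (3, 1)]; region rows[0,4) x cols[1,2) = 4x1
Op 7 cut(1, 0): punch at orig (1,1); cuts so far [(1, 1), (2, 1), (3, 1)]; region rows[0,4) x cols[1,2) = 4x1
Unfold 1 (reflect across h@4): 6 holes -> [(1, 1), (2, 1), (3, 1), (4, 1), (5, 1), (6, 1)]
Unfold 2 (reflect across h@8): 12 holes -> [(1, 1), (2, 1), (3, 1), (4, 1), (5, 1), (6, 1), (9, 1), (10, 1), (11, 1), (12, 1), (13, 1), (14, 1)]
Unfold 3 (reflect across v@1): 24 holes -> [(1, 0), (1, 1), (2, 0), (2, 1), (3, 0), (3, 1), (4, 0), (4, 1), (5, 0), (5, 1), (6, 0), (6, 1), (9, 0), (9, 1), (10, 0), (10, 1), (11, 0), (11, 1), (12, 0), (12, 1), (13, 0), (13, 1), (14, 0), (14, 1)]
Unfold 4 (reflect across v@2): 48 holes -> [(1, 0), (1, 1), (1, 2), (1, 3), (2, 0), (2, 1), (2, 2), (2, 3), (3, 0), (3, 1), (3, 2), (3, 3), (4, 0), (4, 1), (4, 2), (4, 3), (5, 0), (5, 1), (5, 2), (5, 3), (6, 0), (6, 1), (6, 2), (6, 3), (9, 0), (9, 1), (9, 2), (9, 3), (10, 0), (10, 1), (10, 2), (10, 3), (11, 0), (11, 1), (11, 2), (11, 3), (12, 0), (12, 1), (12, 2), (12, 3), (13, 0), (13, 1), (13, 2), (13, 3), (14, 0), (14, 1), (14, 2), (14, 3)]
Holes: [(1, 0), (1, 1), (1, 2), (1, 3), (2, 0), (2, 1), (2, 2), (2, 3), (3, 0), (3, 1), (3, 2), (3, 3), (4, 0), (4, 1), (4, 2), (4, 3), (5, 0), (5, 1), (5, 2), (5, 3), (6, 0), (6, 1), (6, 2), (6, 3), (9, 0), (9, 1), (9, 2), (9, 3), (10, 0), (10, 1), (10, 2), (10, 3), (11, 0), (11, 1), (11, 2), (11, 3), (12, 0), (12, 1), (12, 2), (12, 3), (13, 0), (13, 1), (13, 2), (13, 3), (14, 0), (14, 1), (14, 2), (14, 3)]

Answer: yes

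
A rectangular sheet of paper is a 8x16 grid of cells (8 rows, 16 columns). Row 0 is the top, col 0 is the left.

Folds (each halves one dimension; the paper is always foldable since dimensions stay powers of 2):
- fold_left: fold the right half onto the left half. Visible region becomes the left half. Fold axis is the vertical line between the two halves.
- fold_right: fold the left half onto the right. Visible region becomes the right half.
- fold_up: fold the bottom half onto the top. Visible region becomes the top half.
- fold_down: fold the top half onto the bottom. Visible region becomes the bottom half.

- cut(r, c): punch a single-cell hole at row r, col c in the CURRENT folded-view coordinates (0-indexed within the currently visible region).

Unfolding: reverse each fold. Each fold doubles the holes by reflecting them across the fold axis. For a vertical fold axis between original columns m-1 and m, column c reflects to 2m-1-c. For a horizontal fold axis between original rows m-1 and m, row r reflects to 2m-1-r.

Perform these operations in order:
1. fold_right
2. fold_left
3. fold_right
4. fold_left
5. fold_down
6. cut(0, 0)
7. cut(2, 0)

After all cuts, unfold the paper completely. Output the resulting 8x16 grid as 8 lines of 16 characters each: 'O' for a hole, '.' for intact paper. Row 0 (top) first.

Op 1 fold_right: fold axis v@8; visible region now rows[0,8) x cols[8,16) = 8x8
Op 2 fold_left: fold axis v@12; visible region now rows[0,8) x cols[8,12) = 8x4
Op 3 fold_right: fold axis v@10; visible region now rows[0,8) x cols[10,12) = 8x2
Op 4 fold_left: fold axis v@11; visible region now rows[0,8) x cols[10,11) = 8x1
Op 5 fold_down: fold axis h@4; visible region now rows[4,8) x cols[10,11) = 4x1
Op 6 cut(0, 0): punch at orig (4,10); cuts so far [(4, 10)]; region rows[4,8) x cols[10,11) = 4x1
Op 7 cut(2, 0): punch at orig (6,10); cuts so far [(4, 10), (6, 10)]; region rows[4,8) x cols[10,11) = 4x1
Unfold 1 (reflect across h@4): 4 holes -> [(1, 10), (3, 10), (4, 10), (6, 10)]
Unfold 2 (reflect across v@11): 8 holes -> [(1, 10), (1, 11), (3, 10), (3, 11), (4, 10), (4, 11), (6, 10), (6, 11)]
Unfold 3 (reflect across v@10): 16 holes -> [(1, 8), (1, 9), (1, 10), (1, 11), (3, 8), (3, 9), (3, 10), (3, 11), (4, 8), (4, 9), (4, 10), (4, 11), (6, 8), (6, 9), (6, 10), (6, 11)]
Unfold 4 (reflect across v@12): 32 holes -> [(1, 8), (1, 9), (1, 10), (1, 11), (1, 12), (1, 13), (1, 14), (1, 15), (3, 8), (3, 9), (3, 10), (3, 11), (3, 12), (3, 13), (3, 14), (3, 15), (4, 8), (4, 9), (4, 10), (4, 11), (4, 12), (4, 13), (4, 14), (4, 15), (6, 8), (6, 9), (6, 10), (6, 11), (6, 12), (6, 13), (6, 14), (6, 15)]
Unfold 5 (reflect across v@8): 64 holes -> [(1, 0), (1, 1), (1, 2), (1, 3), (1, 4), (1, 5), (1, 6), (1, 7), (1, 8), (1, 9), (1, 10), (1, 11), (1, 12), (1, 13), (1, 14), (1, 15), (3, 0), (3, 1), (3, 2), (3, 3), (3, 4), (3, 5), (3, 6), (3, 7), (3, 8), (3, 9), (3, 10), (3, 11), (3, 12), (3, 13), (3, 14), (3, 15), (4, 0), (4, 1), (4, 2), (4, 3), (4, 4), (4, 5), (4, 6), (4, 7), (4, 8), (4, 9), (4, 10), (4, 11), (4, 12), (4, 13), (4, 14), (4, 15), (6, 0), (6, 1), (6, 2), (6, 3), (6, 4), (6, 5), (6, 6), (6, 7), (6, 8), (6, 9), (6, 10), (6, 11), (6, 12), (6, 13), (6, 14), (6, 15)]

Answer: ................
OOOOOOOOOOOOOOOO
................
OOOOOOOOOOOOOOOO
OOOOOOOOOOOOOOOO
................
OOOOOOOOOOOOOOOO
................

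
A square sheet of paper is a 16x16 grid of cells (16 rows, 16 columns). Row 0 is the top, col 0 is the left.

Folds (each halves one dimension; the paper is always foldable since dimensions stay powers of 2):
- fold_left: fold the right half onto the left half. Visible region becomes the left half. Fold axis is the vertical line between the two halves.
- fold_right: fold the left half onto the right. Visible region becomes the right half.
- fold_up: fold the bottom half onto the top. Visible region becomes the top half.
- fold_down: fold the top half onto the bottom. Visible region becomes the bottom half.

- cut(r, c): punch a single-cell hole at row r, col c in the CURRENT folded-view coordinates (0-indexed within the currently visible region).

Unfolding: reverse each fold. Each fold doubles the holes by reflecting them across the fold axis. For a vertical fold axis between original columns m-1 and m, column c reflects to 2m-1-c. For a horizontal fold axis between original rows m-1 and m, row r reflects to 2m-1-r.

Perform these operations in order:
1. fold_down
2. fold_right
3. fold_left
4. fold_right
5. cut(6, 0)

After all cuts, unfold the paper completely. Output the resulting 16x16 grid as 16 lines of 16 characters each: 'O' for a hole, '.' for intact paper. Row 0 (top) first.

Answer: ................
.OO..OO..OO..OO.
................
................
................
................
................
................
................
................
................
................
................
................
.OO..OO..OO..OO.
................

Derivation:
Op 1 fold_down: fold axis h@8; visible region now rows[8,16) x cols[0,16) = 8x16
Op 2 fold_right: fold axis v@8; visible region now rows[8,16) x cols[8,16) = 8x8
Op 3 fold_left: fold axis v@12; visible region now rows[8,16) x cols[8,12) = 8x4
Op 4 fold_right: fold axis v@10; visible region now rows[8,16) x cols[10,12) = 8x2
Op 5 cut(6, 0): punch at orig (14,10); cuts so far [(14, 10)]; region rows[8,16) x cols[10,12) = 8x2
Unfold 1 (reflect across v@10): 2 holes -> [(14, 9), (14, 10)]
Unfold 2 (reflect across v@12): 4 holes -> [(14, 9), (14, 10), (14, 13), (14, 14)]
Unfold 3 (reflect across v@8): 8 holes -> [(14, 1), (14, 2), (14, 5), (14, 6), (14, 9), (14, 10), (14, 13), (14, 14)]
Unfold 4 (reflect across h@8): 16 holes -> [(1, 1), (1, 2), (1, 5), (1, 6), (1, 9), (1, 10), (1, 13), (1, 14), (14, 1), (14, 2), (14, 5), (14, 6), (14, 9), (14, 10), (14, 13), (14, 14)]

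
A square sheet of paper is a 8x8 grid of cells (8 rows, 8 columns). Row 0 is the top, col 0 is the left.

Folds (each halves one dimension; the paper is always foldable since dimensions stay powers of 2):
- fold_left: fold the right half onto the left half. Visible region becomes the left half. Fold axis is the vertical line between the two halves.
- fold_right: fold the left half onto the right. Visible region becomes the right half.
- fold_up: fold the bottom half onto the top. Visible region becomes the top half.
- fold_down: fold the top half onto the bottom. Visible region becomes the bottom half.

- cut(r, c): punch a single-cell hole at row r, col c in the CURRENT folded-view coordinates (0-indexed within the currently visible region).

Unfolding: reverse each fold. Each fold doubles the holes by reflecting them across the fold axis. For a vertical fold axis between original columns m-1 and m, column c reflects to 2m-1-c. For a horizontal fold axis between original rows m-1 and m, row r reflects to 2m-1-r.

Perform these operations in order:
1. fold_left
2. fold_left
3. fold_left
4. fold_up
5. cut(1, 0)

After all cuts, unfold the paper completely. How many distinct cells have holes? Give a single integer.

Answer: 16

Derivation:
Op 1 fold_left: fold axis v@4; visible region now rows[0,8) x cols[0,4) = 8x4
Op 2 fold_left: fold axis v@2; visible region now rows[0,8) x cols[0,2) = 8x2
Op 3 fold_left: fold axis v@1; visible region now rows[0,8) x cols[0,1) = 8x1
Op 4 fold_up: fold axis h@4; visible region now rows[0,4) x cols[0,1) = 4x1
Op 5 cut(1, 0): punch at orig (1,0); cuts so far [(1, 0)]; region rows[0,4) x cols[0,1) = 4x1
Unfold 1 (reflect across h@4): 2 holes -> [(1, 0), (6, 0)]
Unfold 2 (reflect across v@1): 4 holes -> [(1, 0), (1, 1), (6, 0), (6, 1)]
Unfold 3 (reflect across v@2): 8 holes -> [(1, 0), (1, 1), (1, 2), (1, 3), (6, 0), (6, 1), (6, 2), (6, 3)]
Unfold 4 (reflect across v@4): 16 holes -> [(1, 0), (1, 1), (1, 2), (1, 3), (1, 4), (1, 5), (1, 6), (1, 7), (6, 0), (6, 1), (6, 2), (6, 3), (6, 4), (6, 5), (6, 6), (6, 7)]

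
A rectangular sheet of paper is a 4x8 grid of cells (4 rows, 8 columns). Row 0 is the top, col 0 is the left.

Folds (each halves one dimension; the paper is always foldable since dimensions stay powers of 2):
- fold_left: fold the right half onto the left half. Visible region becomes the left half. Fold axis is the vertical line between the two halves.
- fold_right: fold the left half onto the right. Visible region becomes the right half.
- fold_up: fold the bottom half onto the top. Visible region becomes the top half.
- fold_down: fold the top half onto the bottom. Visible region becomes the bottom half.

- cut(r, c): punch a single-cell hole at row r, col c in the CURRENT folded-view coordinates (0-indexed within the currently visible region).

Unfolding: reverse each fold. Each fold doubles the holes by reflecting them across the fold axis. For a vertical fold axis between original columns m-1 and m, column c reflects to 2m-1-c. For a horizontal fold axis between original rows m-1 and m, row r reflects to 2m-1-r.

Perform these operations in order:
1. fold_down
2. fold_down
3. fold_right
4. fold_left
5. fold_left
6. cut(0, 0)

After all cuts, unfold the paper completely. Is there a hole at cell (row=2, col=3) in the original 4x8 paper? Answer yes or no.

Answer: yes

Derivation:
Op 1 fold_down: fold axis h@2; visible region now rows[2,4) x cols[0,8) = 2x8
Op 2 fold_down: fold axis h@3; visible region now rows[3,4) x cols[0,8) = 1x8
Op 3 fold_right: fold axis v@4; visible region now rows[3,4) x cols[4,8) = 1x4
Op 4 fold_left: fold axis v@6; visible region now rows[3,4) x cols[4,6) = 1x2
Op 5 fold_left: fold axis v@5; visible region now rows[3,4) x cols[4,5) = 1x1
Op 6 cut(0, 0): punch at orig (3,4); cuts so far [(3, 4)]; region rows[3,4) x cols[4,5) = 1x1
Unfold 1 (reflect across v@5): 2 holes -> [(3, 4), (3, 5)]
Unfold 2 (reflect across v@6): 4 holes -> [(3, 4), (3, 5), (3, 6), (3, 7)]
Unfold 3 (reflect across v@4): 8 holes -> [(3, 0), (3, 1), (3, 2), (3, 3), (3, 4), (3, 5), (3, 6), (3, 7)]
Unfold 4 (reflect across h@3): 16 holes -> [(2, 0), (2, 1), (2, 2), (2, 3), (2, 4), (2, 5), (2, 6), (2, 7), (3, 0), (3, 1), (3, 2), (3, 3), (3, 4), (3, 5), (3, 6), (3, 7)]
Unfold 5 (reflect across h@2): 32 holes -> [(0, 0), (0, 1), (0, 2), (0, 3), (0, 4), (0, 5), (0, 6), (0, 7), (1, 0), (1, 1), (1, 2), (1, 3), (1, 4), (1, 5), (1, 6), (1, 7), (2, 0), (2, 1), (2, 2), (2, 3), (2, 4), (2, 5), (2, 6), (2, 7), (3, 0), (3, 1), (3, 2), (3, 3), (3, 4), (3, 5), (3, 6), (3, 7)]
Holes: [(0, 0), (0, 1), (0, 2), (0, 3), (0, 4), (0, 5), (0, 6), (0, 7), (1, 0), (1, 1), (1, 2), (1, 3), (1, 4), (1, 5), (1, 6), (1, 7), (2, 0), (2, 1), (2, 2), (2, 3), (2, 4), (2, 5), (2, 6), (2, 7), (3, 0), (3, 1), (3, 2), (3, 3), (3, 4), (3, 5), (3, 6), (3, 7)]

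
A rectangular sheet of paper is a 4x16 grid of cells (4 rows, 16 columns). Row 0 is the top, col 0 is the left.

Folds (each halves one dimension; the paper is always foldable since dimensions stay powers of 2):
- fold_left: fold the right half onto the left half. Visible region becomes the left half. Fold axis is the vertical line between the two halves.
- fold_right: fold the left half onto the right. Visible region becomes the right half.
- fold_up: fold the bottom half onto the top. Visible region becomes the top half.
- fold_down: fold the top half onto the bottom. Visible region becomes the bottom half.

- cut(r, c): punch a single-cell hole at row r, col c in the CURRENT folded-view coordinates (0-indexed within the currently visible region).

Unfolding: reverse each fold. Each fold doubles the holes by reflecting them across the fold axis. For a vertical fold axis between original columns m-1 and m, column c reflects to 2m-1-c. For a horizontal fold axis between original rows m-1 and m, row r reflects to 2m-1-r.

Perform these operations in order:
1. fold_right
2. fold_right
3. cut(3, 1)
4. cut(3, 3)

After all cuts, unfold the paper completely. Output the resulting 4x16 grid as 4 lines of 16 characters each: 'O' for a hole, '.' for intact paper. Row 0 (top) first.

Op 1 fold_right: fold axis v@8; visible region now rows[0,4) x cols[8,16) = 4x8
Op 2 fold_right: fold axis v@12; visible region now rows[0,4) x cols[12,16) = 4x4
Op 3 cut(3, 1): punch at orig (3,13); cuts so far [(3, 13)]; region rows[0,4) x cols[12,16) = 4x4
Op 4 cut(3, 3): punch at orig (3,15); cuts so far [(3, 13), (3, 15)]; region rows[0,4) x cols[12,16) = 4x4
Unfold 1 (reflect across v@12): 4 holes -> [(3, 8), (3, 10), (3, 13), (3, 15)]
Unfold 2 (reflect across v@8): 8 holes -> [(3, 0), (3, 2), (3, 5), (3, 7), (3, 8), (3, 10), (3, 13), (3, 15)]

Answer: ................
................
................
O.O..O.OO.O..O.O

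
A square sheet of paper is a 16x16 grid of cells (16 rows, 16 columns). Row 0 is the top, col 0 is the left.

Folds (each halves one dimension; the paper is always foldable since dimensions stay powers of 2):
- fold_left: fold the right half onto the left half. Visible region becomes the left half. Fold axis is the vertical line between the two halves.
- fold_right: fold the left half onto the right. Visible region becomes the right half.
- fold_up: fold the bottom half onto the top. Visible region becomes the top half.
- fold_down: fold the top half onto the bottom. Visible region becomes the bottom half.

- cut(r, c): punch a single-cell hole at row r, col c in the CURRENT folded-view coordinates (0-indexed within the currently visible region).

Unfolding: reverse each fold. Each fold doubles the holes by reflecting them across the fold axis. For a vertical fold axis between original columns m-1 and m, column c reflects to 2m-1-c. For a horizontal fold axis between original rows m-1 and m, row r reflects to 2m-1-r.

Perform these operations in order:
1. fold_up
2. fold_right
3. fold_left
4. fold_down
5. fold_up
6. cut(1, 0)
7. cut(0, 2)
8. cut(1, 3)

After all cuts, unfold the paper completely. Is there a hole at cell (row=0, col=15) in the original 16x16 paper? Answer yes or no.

Op 1 fold_up: fold axis h@8; visible region now rows[0,8) x cols[0,16) = 8x16
Op 2 fold_right: fold axis v@8; visible region now rows[0,8) x cols[8,16) = 8x8
Op 3 fold_left: fold axis v@12; visible region now rows[0,8) x cols[8,12) = 8x4
Op 4 fold_down: fold axis h@4; visible region now rows[4,8) x cols[8,12) = 4x4
Op 5 fold_up: fold axis h@6; visible region now rows[4,6) x cols[8,12) = 2x4
Op 6 cut(1, 0): punch at orig (5,8); cuts so far [(5, 8)]; region rows[4,6) x cols[8,12) = 2x4
Op 7 cut(0, 2): punch at orig (4,10); cuts so far [(4, 10), (5, 8)]; region rows[4,6) x cols[8,12) = 2x4
Op 8 cut(1, 3): punch at orig (5,11); cuts so far [(4, 10), (5, 8), (5, 11)]; region rows[4,6) x cols[8,12) = 2x4
Unfold 1 (reflect across h@6): 6 holes -> [(4, 10), (5, 8), (5, 11), (6, 8), (6, 11), (7, 10)]
Unfold 2 (reflect across h@4): 12 holes -> [(0, 10), (1, 8), (1, 11), (2, 8), (2, 11), (3, 10), (4, 10), (5, 8), (5, 11), (6, 8), (6, 11), (7, 10)]
Unfold 3 (reflect across v@12): 24 holes -> [(0, 10), (0, 13), (1, 8), (1, 11), (1, 12), (1, 15), (2, 8), (2, 11), (2, 12), (2, 15), (3, 10), (3, 13), (4, 10), (4, 13), (5, 8), (5, 11), (5, 12), (5, 15), (6, 8), (6, 11), (6, 12), (6, 15), (7, 10), (7, 13)]
Unfold 4 (reflect across v@8): 48 holes -> [(0, 2), (0, 5), (0, 10), (0, 13), (1, 0), (1, 3), (1, 4), (1, 7), (1, 8), (1, 11), (1, 12), (1, 15), (2, 0), (2, 3), (2, 4), (2, 7), (2, 8), (2, 11), (2, 12), (2, 15), (3, 2), (3, 5), (3, 10), (3, 13), (4, 2), (4, 5), (4, 10), (4, 13), (5, 0), (5, 3), (5, 4), (5, 7), (5, 8), (5, 11), (5, 12), (5, 15), (6, 0), (6, 3), (6, 4), (6, 7), (6, 8), (6, 11), (6, 12), (6, 15), (7, 2), (7, 5), (7, 10), (7, 13)]
Unfold 5 (reflect across h@8): 96 holes -> [(0, 2), (0, 5), (0, 10), (0, 13), (1, 0), (1, 3), (1, 4), (1, 7), (1, 8), (1, 11), (1, 12), (1, 15), (2, 0), (2, 3), (2, 4), (2, 7), (2, 8), (2, 11), (2, 12), (2, 15), (3, 2), (3, 5), (3, 10), (3, 13), (4, 2), (4, 5), (4, 10), (4, 13), (5, 0), (5, 3), (5, 4), (5, 7), (5, 8), (5, 11), (5, 12), (5, 15), (6, 0), (6, 3), (6, 4), (6, 7), (6, 8), (6, 11), (6, 12), (6, 15), (7, 2), (7, 5), (7, 10), (7, 13), (8, 2), (8, 5), (8, 10), (8, 13), (9, 0), (9, 3), (9, 4), (9, 7), (9, 8), (9, 11), (9, 12), (9, 15), (10, 0), (10, 3), (10, 4), (10, 7), (10, 8), (10, 11), (10, 12), (10, 15), (11, 2), (11, 5), (11, 10), (11, 13), (12, 2), (12, 5), (12, 10), (12, 13), (13, 0), (13, 3), (13, 4), (13, 7), (13, 8), (13, 11), (13, 12), (13, 15), (14, 0), (14, 3), (14, 4), (14, 7), (14, 8), (14, 11), (14, 12), (14, 15), (15, 2), (15, 5), (15, 10), (15, 13)]
Holes: [(0, 2), (0, 5), (0, 10), (0, 13), (1, 0), (1, 3), (1, 4), (1, 7), (1, 8), (1, 11), (1, 12), (1, 15), (2, 0), (2, 3), (2, 4), (2, 7), (2, 8), (2, 11), (2, 12), (2, 15), (3, 2), (3, 5), (3, 10), (3, 13), (4, 2), (4, 5), (4, 10), (4, 13), (5, 0), (5, 3), (5, 4), (5, 7), (5, 8), (5, 11), (5, 12), (5, 15), (6, 0), (6, 3), (6, 4), (6, 7), (6, 8), (6, 11), (6, 12), (6, 15), (7, 2), (7, 5), (7, 10), (7, 13), (8, 2), (8, 5), (8, 10), (8, 13), (9, 0), (9, 3), (9, 4), (9, 7), (9, 8), (9, 11), (9, 12), (9, 15), (10, 0), (10, 3), (10, 4), (10, 7), (10, 8), (10, 11), (10, 12), (10, 15), (11, 2), (11, 5), (11, 10), (11, 13), (12, 2), (12, 5), (12, 10), (12, 13), (13, 0), (13, 3), (13, 4), (13, 7), (13, 8), (13, 11), (13, 12), (13, 15), (14, 0), (14, 3), (14, 4), (14, 7), (14, 8), (14, 11), (14, 12), (14, 15), (15, 2), (15, 5), (15, 10), (15, 13)]

Answer: no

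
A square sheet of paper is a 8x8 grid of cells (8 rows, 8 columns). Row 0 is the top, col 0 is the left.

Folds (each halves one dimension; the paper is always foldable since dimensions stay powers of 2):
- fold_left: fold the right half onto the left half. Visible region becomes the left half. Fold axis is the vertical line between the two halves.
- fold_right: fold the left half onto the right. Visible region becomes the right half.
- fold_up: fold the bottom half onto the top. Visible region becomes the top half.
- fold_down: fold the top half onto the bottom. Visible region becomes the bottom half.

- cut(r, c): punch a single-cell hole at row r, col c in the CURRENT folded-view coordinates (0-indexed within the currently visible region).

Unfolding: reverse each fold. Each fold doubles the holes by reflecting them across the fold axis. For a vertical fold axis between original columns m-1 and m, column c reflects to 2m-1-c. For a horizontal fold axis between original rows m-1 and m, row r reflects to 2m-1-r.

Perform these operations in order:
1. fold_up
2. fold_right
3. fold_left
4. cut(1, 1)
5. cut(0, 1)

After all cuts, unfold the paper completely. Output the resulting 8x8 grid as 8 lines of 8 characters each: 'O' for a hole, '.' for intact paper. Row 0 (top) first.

Answer: .OO..OO.
.OO..OO.
........
........
........
........
.OO..OO.
.OO..OO.

Derivation:
Op 1 fold_up: fold axis h@4; visible region now rows[0,4) x cols[0,8) = 4x8
Op 2 fold_right: fold axis v@4; visible region now rows[0,4) x cols[4,8) = 4x4
Op 3 fold_left: fold axis v@6; visible region now rows[0,4) x cols[4,6) = 4x2
Op 4 cut(1, 1): punch at orig (1,5); cuts so far [(1, 5)]; region rows[0,4) x cols[4,6) = 4x2
Op 5 cut(0, 1): punch at orig (0,5); cuts so far [(0, 5), (1, 5)]; region rows[0,4) x cols[4,6) = 4x2
Unfold 1 (reflect across v@6): 4 holes -> [(0, 5), (0, 6), (1, 5), (1, 6)]
Unfold 2 (reflect across v@4): 8 holes -> [(0, 1), (0, 2), (0, 5), (0, 6), (1, 1), (1, 2), (1, 5), (1, 6)]
Unfold 3 (reflect across h@4): 16 holes -> [(0, 1), (0, 2), (0, 5), (0, 6), (1, 1), (1, 2), (1, 5), (1, 6), (6, 1), (6, 2), (6, 5), (6, 6), (7, 1), (7, 2), (7, 5), (7, 6)]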